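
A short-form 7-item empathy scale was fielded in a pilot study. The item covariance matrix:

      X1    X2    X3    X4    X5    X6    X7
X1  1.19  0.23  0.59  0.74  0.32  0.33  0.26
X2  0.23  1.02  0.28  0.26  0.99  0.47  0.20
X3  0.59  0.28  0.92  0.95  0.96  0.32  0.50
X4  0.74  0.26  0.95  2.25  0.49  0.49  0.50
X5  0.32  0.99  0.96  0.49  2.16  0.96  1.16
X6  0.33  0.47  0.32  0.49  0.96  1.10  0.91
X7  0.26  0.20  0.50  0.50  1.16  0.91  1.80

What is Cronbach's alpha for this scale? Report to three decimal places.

Σσ²ᵢ = 1.19 + 1.02 + 0.92 + 2.25 + 2.16 + 1.10 + 1.80 = 10.44
Σ_{i<j} σ_ij = 11.91
σ²_total = 10.44 + 2 × 11.91 = 34.26
α = (k/(k−1))·(1 − Σσ²ᵢ/σ²_total) = (7/6)·(1 − 10.44/34.26) = 0.811

α = 0.811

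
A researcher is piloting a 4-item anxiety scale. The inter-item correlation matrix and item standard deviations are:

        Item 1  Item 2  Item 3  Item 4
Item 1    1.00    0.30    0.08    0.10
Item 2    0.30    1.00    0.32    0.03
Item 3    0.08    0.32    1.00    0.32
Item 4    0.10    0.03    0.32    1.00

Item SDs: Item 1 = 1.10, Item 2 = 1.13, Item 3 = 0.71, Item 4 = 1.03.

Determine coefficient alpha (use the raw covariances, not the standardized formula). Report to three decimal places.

coefficient alpha = 0.462

Σσ²ᵢ = 1.10² + 1.13² + 0.71² + 1.03² = 4.0519
Covariances σ_ij = r_ij · s_i · s_j:
  σ(Item 1,Item 2) = 0.30 × 1.10 × 1.13 = 0.3729
  σ(Item 1,Item 3) = 0.08 × 1.10 × 0.71 = 0.0625
  σ(Item 1,Item 4) = 0.10 × 1.10 × 1.03 = 0.1133
  σ(Item 2,Item 3) = 0.32 × 1.13 × 0.71 = 0.2567
  σ(Item 2,Item 4) = 0.03 × 1.13 × 1.03 = 0.0349
  σ(Item 3,Item 4) = 0.32 × 0.71 × 1.03 = 0.2340
σ²_T = Σσ²ᵢ + 2·Σσ_ij = 4.0519 + 2 × 1.0743 = 6.2005
α = (4/3)·(1 − 4.0519/6.2005) = 0.462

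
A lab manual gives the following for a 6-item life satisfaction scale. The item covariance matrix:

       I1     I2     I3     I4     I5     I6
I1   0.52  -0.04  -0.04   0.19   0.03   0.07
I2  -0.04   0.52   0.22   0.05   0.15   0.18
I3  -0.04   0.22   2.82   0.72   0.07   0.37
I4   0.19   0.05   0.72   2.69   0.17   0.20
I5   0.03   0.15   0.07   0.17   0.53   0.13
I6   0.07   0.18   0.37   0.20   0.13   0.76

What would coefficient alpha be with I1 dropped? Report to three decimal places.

Remaining items: I2, I3, I4, I5, I6 (k = 5).
Σσ²ᵢ = 0.52 + 2.82 + 2.69 + 0.53 + 0.76 = 7.32
total variance = 7.32 + 2 × 2.26 = 11.84
α (item deleted) = (5/4)·(1 − 7.32/11.84) = 0.477

coefficient alpha = 0.477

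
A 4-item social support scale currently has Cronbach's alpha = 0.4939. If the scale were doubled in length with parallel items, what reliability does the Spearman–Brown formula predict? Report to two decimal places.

Length factor m = 2
α' = m·α / (1 + (m−1)·α)
   = 2 × 0.4939 / (1 + (2 − 1) × 0.4939)
   = 0.9878 / 1.4939 = 0.66

predicted reliability = 0.66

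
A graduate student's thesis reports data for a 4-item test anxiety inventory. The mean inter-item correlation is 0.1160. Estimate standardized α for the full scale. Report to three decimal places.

Standardized α = k·r̄ / (1 + (k−1)·r̄) = 4 × 0.1160 / (1 + 3 × 0.1160)
  = 0.4640 / 1.3480 = 0.344

standardized α = 0.344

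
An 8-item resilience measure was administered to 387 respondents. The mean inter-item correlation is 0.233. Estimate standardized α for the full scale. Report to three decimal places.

standardized α = 0.708

Standardized α = k·r̄ / (1 + (k−1)·r̄) = 8 × 0.233 / (1 + 7 × 0.233)
  = 1.8640 / 2.6310 = 0.708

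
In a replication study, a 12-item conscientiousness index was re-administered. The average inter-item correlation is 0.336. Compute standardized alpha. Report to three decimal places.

Standardized α = k·r̄ / (1 + (k−1)·r̄) = 12 × 0.336 / (1 + 11 × 0.336)
  = 4.0320 / 4.6960 = 0.859

standardized alpha = 0.859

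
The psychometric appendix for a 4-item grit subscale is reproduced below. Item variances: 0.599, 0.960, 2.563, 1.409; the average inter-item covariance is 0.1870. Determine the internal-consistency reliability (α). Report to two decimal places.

α = 0.38

sum of item variances = 0.599 + 0.960 + 2.563 + 1.409 = 5.531
Sum of the 6 distinct covariances = 6 × 0.1870 = 1.1220
σ²_total = sum of item variances + 2·Σcov = 5.531 + 2 × 1.1220 = 7.7750
α = (4/3)·(1 − 5.531/7.7750) = 0.38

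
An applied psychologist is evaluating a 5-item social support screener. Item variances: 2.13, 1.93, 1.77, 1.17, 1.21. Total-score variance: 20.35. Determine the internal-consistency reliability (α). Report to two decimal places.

α = 0.75

sum of item variances = 2.13 + 1.93 + 1.77 + 1.17 + 1.21 = 8.21
α = (k/(k−1))·(1 − sum of item variances/Var(T)) = (5/4)·(1 − 8.21/20.35) = 0.75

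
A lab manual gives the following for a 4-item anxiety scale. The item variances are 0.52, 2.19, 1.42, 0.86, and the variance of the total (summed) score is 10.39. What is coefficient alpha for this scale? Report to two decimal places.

coefficient alpha = 0.69

Σσ²ᵢ = 0.52 + 2.19 + 1.42 + 0.86 = 4.99
α = (k/(k−1))·(1 − Σσ²ᵢ/Var(T)) = (4/3)·(1 − 4.99/10.39) = 0.69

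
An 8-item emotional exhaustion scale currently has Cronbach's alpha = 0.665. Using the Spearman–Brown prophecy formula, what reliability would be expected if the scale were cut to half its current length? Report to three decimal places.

predicted reliability = 0.498

Length factor m = 1/2
α' = m·α / (1 − (1−m)·α)
   = 1/2 × 0.665 / (1 − (1 − 1/2) × 0.665)
   = 0.3325 / 0.6675 = 0.498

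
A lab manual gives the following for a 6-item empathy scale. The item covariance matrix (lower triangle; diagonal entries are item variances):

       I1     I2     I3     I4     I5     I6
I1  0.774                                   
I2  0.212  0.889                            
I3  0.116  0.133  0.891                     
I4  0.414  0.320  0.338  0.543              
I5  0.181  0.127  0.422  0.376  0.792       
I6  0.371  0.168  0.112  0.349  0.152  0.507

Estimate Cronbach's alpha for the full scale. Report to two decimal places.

α = 0.76

ΣVar(i) = 0.774 + 0.889 + 0.891 + 0.543 + 0.792 + 0.507 = 4.396
Σ_{i<j} σ_ij = 3.791
σ²_total = 4.396 + 2 × 3.791 = 11.978
α = (k/(k−1))·(1 − ΣVar(i)/σ²_total) = (6/5)·(1 − 4.396/11.978) = 0.76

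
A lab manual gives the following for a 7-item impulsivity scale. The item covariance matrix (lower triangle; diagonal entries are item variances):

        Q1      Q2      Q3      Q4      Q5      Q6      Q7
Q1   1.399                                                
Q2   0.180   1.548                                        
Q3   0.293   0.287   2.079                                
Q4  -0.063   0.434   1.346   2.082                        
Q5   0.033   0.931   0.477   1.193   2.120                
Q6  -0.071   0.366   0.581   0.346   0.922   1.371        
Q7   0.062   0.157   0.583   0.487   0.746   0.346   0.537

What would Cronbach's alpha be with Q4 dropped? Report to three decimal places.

Remaining items: Q1, Q2, Q3, Q5, Q6, Q7 (k = 6).
Σσᵢ² = 1.399 + 1.548 + 2.079 + 2.120 + 1.371 + 0.537 = 9.054
σ²_total = 9.054 + 2 × 5.893 = 20.840
α (item deleted) = (6/5)·(1 − 9.054/20.840) = 0.679

α = 0.679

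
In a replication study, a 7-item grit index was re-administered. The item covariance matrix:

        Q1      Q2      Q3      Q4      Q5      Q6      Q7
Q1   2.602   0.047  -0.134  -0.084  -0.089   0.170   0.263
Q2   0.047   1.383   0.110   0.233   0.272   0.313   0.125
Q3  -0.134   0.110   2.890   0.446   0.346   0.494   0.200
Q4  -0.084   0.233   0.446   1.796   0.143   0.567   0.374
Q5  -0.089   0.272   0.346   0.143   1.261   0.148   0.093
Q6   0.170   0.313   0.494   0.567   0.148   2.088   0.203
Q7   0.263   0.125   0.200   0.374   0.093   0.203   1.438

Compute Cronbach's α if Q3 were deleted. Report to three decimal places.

α = 0.413

Remaining items: Q1, Q2, Q4, Q5, Q6, Q7 (k = 6).
Σσᵢ² = 2.602 + 1.383 + 1.796 + 1.261 + 2.088 + 1.438 = 10.568
σ²_total = 10.568 + 2 × 2.778 = 16.124
α (item deleted) = (6/5)·(1 − 10.568/16.124) = 0.413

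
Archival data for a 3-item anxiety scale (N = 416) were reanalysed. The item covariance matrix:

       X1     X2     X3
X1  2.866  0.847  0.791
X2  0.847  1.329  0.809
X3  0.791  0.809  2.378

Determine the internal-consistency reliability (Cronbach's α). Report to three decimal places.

α = 0.640

Σσ²ᵢ = 2.866 + 1.329 + 2.378 = 6.573
Sum of the distinct covariances = 2.447
σ²_T = 6.573 + 2 × 2.447 = 11.467
α = (k/(k−1))·(1 − Σσ²ᵢ/σ²_T) = (3/2)·(1 − 6.573/11.467) = 0.640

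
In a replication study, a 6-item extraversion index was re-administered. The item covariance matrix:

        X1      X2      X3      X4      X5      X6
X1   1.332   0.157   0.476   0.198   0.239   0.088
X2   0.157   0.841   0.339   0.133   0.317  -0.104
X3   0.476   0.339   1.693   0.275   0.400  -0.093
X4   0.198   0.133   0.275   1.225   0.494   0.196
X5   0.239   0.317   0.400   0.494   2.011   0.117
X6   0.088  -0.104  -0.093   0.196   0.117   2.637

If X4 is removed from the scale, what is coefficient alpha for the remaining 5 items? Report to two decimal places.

Remaining items: X1, X2, X3, X5, X6 (k = 5).
ΣVar(i) = 1.332 + 0.841 + 1.693 + 2.011 + 2.637 = 8.514
total variance = 8.514 + 2 × 1.936 = 12.386
α (item deleted) = (5/4)·(1 − 8.514/12.386) = 0.39

coefficient alpha = 0.39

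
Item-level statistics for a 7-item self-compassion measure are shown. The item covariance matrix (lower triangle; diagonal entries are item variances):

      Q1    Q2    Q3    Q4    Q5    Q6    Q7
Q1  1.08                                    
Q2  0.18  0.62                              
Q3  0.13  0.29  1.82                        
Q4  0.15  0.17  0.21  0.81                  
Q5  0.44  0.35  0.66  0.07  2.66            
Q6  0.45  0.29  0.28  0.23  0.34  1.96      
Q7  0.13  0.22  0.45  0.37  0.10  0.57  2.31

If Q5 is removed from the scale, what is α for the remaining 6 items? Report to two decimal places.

Remaining items: Q1, Q2, Q3, Q4, Q6, Q7 (k = 6).
Σσ²ᵢ = 1.08 + 0.62 + 1.82 + 0.81 + 1.96 + 2.31 = 8.60
σ²_total = 8.60 + 2 × 4.12 = 16.84
α (item deleted) = (6/5)·(1 − 8.60/16.84) = 0.59

α = 0.59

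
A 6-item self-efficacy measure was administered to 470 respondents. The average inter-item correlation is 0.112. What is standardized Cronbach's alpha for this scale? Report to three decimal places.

Standardized α = k·r̄ / (1 + (k−1)·r̄) = 6 × 0.112 / (1 + 5 × 0.112)
  = 0.6720 / 1.5600 = 0.431

standardized Cronbach's alpha = 0.431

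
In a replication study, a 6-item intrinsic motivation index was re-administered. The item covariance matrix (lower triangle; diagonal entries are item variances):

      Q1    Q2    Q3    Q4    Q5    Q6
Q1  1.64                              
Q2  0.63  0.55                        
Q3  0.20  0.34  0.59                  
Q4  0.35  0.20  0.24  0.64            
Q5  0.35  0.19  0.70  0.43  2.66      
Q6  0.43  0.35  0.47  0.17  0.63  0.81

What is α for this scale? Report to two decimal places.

α = 0.75

Σσᵢ² = 1.64 + 0.55 + 0.59 + 0.64 + 2.66 + 0.81 = 6.89
Σ_{i<j} σ_ij = 5.68
σ²_T = 6.89 + 2 × 5.68 = 18.25
α = (k/(k−1))·(1 − Σσᵢ²/σ²_T) = (6/5)·(1 − 6.89/18.25) = 0.75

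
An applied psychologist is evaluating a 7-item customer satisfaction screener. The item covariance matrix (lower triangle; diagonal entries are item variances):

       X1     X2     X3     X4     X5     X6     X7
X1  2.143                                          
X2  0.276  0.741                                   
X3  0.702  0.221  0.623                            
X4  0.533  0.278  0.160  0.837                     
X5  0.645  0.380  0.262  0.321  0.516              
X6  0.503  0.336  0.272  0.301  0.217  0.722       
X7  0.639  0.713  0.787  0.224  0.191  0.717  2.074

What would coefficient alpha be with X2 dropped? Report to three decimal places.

α = 0.782

Remaining items: X1, X3, X4, X5, X6, X7 (k = 6).
Σσᵢ² = 2.143 + 0.623 + 0.837 + 0.516 + 0.722 + 2.074 = 6.915
σ²_T = 6.915 + 2 × 6.474 = 19.863
α (item deleted) = (6/5)·(1 − 6.915/19.863) = 0.782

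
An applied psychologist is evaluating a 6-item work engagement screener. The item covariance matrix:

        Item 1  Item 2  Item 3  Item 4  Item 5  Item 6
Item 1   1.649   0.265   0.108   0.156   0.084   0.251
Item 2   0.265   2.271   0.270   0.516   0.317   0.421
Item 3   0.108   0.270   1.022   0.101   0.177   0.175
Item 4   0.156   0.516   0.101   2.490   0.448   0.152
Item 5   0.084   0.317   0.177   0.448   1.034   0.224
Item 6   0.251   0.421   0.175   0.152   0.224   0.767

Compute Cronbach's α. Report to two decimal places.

Cronbach's α = 0.53

ΣVar(i) = 1.649 + 2.271 + 1.022 + 2.490 + 1.034 + 0.767 = 9.233
Sum of off-diagonal covariances = 3.665
σ²_T = 9.233 + 2 × 3.665 = 16.563
α = (k/(k−1))·(1 − ΣVar(i)/σ²_T) = (6/5)·(1 − 9.233/16.563) = 0.53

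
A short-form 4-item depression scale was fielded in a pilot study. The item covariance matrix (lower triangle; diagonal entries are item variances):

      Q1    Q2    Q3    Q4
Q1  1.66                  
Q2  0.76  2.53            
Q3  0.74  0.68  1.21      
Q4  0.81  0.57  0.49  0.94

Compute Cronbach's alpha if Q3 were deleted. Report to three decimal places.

α = 0.682

Remaining items: Q1, Q2, Q4 (k = 3).
sum of item variances = 1.66 + 2.53 + 0.94 = 5.13
total variance = 5.13 + 2 × 2.14 = 9.41
α (item deleted) = (3/2)·(1 − 5.13/9.41) = 0.682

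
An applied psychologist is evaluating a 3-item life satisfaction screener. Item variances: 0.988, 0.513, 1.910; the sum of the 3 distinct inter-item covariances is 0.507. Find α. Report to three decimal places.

α = 0.344

ΣVar(i) = 0.988 + 0.513 + 1.910 = 3.411
Sum of distinct covariances = 0.507
σ²_total = ΣVar(i) + 2·Σcov = 3.411 + 2 × 0.507 = 4.425
α = (3/2)·(1 − 3.411/4.425) = 0.344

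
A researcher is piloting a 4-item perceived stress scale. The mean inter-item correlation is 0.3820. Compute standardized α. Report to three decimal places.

α = 0.712

Standardized α = k·r̄ / (1 + (k−1)·r̄) = 4 × 0.3820 / (1 + 3 × 0.3820)
  = 1.5280 / 2.1460 = 0.712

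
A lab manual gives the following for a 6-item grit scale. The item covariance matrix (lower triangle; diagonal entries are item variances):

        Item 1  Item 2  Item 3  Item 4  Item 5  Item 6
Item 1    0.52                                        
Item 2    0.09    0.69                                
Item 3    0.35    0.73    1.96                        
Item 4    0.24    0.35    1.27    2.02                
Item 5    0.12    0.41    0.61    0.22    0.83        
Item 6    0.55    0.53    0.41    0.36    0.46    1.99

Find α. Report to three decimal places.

Σσᵢ² = 0.52 + 0.69 + 1.96 + 2.02 + 0.83 + 1.99 = 8.01
Sum of off-diagonal covariances = 6.70
σ²_T = 8.01 + 2 × 6.70 = 21.41
α = (k/(k−1))·(1 − Σσᵢ²/σ²_T) = (6/5)·(1 − 8.01/21.41) = 0.751

α = 0.751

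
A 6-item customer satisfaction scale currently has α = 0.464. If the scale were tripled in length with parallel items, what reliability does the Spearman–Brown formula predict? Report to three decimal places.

Length factor m = 3
α' = m·α / (1 + (m−1)·α)
   = 3 × 0.464 / (1 + (3 − 1) × 0.464)
   = 1.3920 / 1.9280 = 0.722

predicted reliability = 0.722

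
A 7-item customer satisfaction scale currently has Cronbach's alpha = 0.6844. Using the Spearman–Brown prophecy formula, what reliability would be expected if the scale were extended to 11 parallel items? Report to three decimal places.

predicted reliability = 0.773

Length factor m = 11/7 = 1.5714
α' = m·α / (1 + (m−1)·α)
   = 11/7 × 0.6844 / (1 + (11/7 − 1) × 0.6844)
   = 1.0755 / 1.3911 = 0.773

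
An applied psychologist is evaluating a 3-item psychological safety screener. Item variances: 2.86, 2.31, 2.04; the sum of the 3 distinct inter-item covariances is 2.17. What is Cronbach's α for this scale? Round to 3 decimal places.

Cronbach's α = 0.564

sum of item variances = 2.86 + 2.31 + 2.04 = 7.21
Sum of distinct covariances = 2.17
total variance = sum of item variances + 2·Σcov = 7.21 + 2 × 2.17 = 11.55
α = (3/2)·(1 − 7.21/11.55) = 0.564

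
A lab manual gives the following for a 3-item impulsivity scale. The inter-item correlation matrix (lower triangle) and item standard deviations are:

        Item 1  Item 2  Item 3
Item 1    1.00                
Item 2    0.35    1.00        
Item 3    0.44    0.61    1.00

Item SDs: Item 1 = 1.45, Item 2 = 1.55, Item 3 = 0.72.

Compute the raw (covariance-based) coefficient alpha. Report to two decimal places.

coefficient alpha = 0.65

Σσ²ᵢ = 1.45² + 1.55² + 0.72² = 5.0234
Covariances σ_ij = r_ij · s_i · s_j:
  σ(Item 1,Item 2) = 0.35 × 1.45 × 1.55 = 0.7866
  σ(Item 1,Item 3) = 0.44 × 1.45 × 0.72 = 0.4594
  σ(Item 2,Item 3) = 0.61 × 1.55 × 0.72 = 0.6808
σ²_T = Σσ²ᵢ + 2·Σσ_ij = 5.0234 + 2 × 1.9268 = 8.8770
α = (3/2)·(1 − 5.0234/8.8770) = 0.65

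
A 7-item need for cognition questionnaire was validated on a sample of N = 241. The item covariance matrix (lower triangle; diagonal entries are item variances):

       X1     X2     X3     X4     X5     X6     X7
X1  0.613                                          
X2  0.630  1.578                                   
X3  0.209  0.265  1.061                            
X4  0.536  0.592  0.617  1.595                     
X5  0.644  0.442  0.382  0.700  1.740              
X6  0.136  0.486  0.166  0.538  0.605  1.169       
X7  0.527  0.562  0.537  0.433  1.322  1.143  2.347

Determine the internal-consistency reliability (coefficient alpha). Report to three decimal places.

α = 0.810

ΣVar(i) = 0.613 + 1.578 + 1.061 + 1.595 + 1.740 + 1.169 + 2.347 = 10.103
Σ_{i<j} σ_ij = 11.472
total variance = 10.103 + 2 × 11.472 = 33.047
α = (k/(k−1))·(1 − ΣVar(i)/total variance) = (7/6)·(1 − 10.103/33.047) = 0.810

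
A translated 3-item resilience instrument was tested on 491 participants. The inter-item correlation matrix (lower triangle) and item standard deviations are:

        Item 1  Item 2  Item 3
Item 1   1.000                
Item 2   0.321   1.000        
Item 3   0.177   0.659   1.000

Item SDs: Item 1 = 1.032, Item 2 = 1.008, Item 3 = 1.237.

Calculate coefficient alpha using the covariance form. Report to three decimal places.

Σσ²ᵢ = 1.032² + 1.008² + 1.237² = 3.6113
Covariances σ_ij = r_ij · s_i · s_j:
  σ(Item 1,Item 2) = 0.321 × 1.032 × 1.008 = 0.3339
  σ(Item 1,Item 3) = 0.177 × 1.032 × 1.237 = 0.2260
  σ(Item 2,Item 3) = 0.659 × 1.008 × 1.237 = 0.8217
σ²_T = Σσ²ᵢ + 2·Σσ_ij = 3.6113 + 2 × 1.3816 = 6.3745
α = (3/2)·(1 − 3.6113/6.3745) = 0.650

α = 0.650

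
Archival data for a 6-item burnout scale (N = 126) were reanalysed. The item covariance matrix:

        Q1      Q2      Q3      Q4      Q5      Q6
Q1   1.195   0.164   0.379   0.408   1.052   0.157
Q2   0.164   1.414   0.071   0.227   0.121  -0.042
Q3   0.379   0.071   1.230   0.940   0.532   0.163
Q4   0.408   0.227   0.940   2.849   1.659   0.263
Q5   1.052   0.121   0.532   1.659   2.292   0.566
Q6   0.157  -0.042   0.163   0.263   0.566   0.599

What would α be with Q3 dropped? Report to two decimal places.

Remaining items: Q1, Q2, Q4, Q5, Q6 (k = 5).
ΣVar(i) = 1.195 + 1.414 + 2.849 + 2.292 + 0.599 = 8.349
Var(T) = 8.349 + 2 × 4.575 = 17.499
α (item deleted) = (5/4)·(1 − 8.349/17.499) = 0.65

α = 0.65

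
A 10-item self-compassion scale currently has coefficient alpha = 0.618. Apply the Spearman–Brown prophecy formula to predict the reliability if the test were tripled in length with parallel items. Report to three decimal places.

predicted reliability = 0.829

Length factor m = 3
α' = m·α / (1 + (m−1)·α)
   = 3 × 0.618 / (1 + (3 − 1) × 0.618)
   = 1.8540 / 2.2360 = 0.829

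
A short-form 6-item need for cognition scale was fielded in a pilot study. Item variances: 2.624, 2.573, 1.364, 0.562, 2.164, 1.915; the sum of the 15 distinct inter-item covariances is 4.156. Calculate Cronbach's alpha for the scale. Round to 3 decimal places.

Cronbach's alpha = 0.511

ΣVar(i) = 2.624 + 2.573 + 1.364 + 0.562 + 2.164 + 1.915 = 11.202
Sum of distinct covariances = 4.156
Var(T) = ΣVar(i) + 2·Σcov = 11.202 + 2 × 4.156 = 19.514
α = (6/5)·(1 − 11.202/19.514) = 0.511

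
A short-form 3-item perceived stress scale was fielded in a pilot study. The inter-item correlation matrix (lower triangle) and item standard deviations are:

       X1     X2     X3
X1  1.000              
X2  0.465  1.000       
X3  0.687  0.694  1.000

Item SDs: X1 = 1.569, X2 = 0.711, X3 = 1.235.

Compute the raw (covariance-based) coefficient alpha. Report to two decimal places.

Σσ²ᵢ = 1.569² + 0.711² + 1.235² = 4.4925
Covariances σ_ij = r_ij · s_i · s_j:
  σ(X1,X2) = 0.465 × 1.569 × 0.711 = 0.5187
  σ(X1,X3) = 0.687 × 1.569 × 1.235 = 1.3312
  σ(X2,X3) = 0.694 × 0.711 × 1.235 = 0.6094
σ²_T = Σσ²ᵢ + 2·Σσ_ij = 4.4925 + 2 × 2.4593 = 9.4111
α = (3/2)·(1 − 4.4925/9.4111) = 0.78

α = 0.78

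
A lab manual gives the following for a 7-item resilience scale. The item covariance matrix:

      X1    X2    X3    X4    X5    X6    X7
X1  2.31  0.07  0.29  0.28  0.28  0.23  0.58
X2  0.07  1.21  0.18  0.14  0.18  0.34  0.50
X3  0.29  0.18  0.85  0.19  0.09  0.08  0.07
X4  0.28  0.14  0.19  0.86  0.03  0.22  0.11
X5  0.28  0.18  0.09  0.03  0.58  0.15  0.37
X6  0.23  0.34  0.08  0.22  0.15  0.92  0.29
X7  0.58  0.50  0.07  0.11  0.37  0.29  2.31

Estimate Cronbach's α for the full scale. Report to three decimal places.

α = 0.593

Σσᵢ² = 2.31 + 1.21 + 0.85 + 0.86 + 0.58 + 0.92 + 2.31 = 9.04
Sum of the distinct covariances = 4.67
σ²_total = 9.04 + 2 × 4.67 = 18.38
α = (k/(k−1))·(1 − Σσᵢ²/σ²_total) = (7/6)·(1 − 9.04/18.38) = 0.593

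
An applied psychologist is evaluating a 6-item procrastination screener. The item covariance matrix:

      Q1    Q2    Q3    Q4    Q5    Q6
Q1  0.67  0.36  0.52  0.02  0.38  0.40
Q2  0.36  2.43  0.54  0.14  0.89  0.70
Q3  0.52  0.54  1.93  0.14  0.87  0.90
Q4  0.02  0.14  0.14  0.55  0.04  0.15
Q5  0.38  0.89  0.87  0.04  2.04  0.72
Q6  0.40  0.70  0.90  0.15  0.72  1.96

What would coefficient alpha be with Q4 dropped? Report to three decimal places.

coefficient alpha = 0.727

Remaining items: Q1, Q2, Q3, Q5, Q6 (k = 5).
ΣVar(i) = 0.67 + 2.43 + 1.93 + 2.04 + 1.96 = 9.03
σ²_total = 9.03 + 2 × 6.28 = 21.59
α (item deleted) = (5/4)·(1 − 9.03/21.59) = 0.727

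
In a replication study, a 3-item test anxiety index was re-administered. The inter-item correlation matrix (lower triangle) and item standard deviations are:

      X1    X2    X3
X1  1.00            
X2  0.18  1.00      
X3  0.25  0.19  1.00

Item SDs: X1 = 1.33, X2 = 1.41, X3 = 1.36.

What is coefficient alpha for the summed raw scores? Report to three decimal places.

Σσ²ᵢ = 1.33² + 1.41² + 1.36² = 5.6066
Covariances σ_ij = r_ij · s_i · s_j:
  σ(X1,X2) = 0.18 × 1.33 × 1.41 = 0.3376
  σ(X1,X3) = 0.25 × 1.33 × 1.36 = 0.4522
  σ(X2,X3) = 0.19 × 1.41 × 1.36 = 0.3643
σ²_T = Σσ²ᵢ + 2·Σσ_ij = 5.6066 + 2 × 1.1541 = 7.9148
α = (3/2)·(1 − 5.6066/7.9148) = 0.437

α = 0.437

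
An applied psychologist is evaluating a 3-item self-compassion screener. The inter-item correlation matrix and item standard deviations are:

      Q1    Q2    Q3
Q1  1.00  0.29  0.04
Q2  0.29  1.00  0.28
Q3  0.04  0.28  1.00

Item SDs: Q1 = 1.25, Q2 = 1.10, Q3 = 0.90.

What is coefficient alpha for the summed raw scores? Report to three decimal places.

Σσ²ᵢ = 1.25² + 1.10² + 0.90² = 3.5825
Covariances σ_ij = r_ij · s_i · s_j:
  σ(Q1,Q2) = 0.29 × 1.25 × 1.10 = 0.3987
  σ(Q1,Q3) = 0.04 × 1.25 × 0.90 = 0.0450
  σ(Q2,Q3) = 0.28 × 1.10 × 0.90 = 0.2772
σ²_T = Σσ²ᵢ + 2·Σσ_ij = 3.5825 + 2 × 0.7209 = 5.0243
α = (3/2)·(1 − 3.5825/5.0243) = 0.430

α = 0.430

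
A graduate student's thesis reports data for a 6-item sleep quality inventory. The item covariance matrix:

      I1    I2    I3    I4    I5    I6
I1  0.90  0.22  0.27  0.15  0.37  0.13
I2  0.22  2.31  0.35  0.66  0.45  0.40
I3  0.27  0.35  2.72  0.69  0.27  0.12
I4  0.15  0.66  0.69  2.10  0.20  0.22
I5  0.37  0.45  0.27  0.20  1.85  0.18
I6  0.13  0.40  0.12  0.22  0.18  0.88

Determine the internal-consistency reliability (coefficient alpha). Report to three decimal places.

sum of item variances = 0.90 + 2.31 + 2.72 + 2.10 + 1.85 + 0.88 = 10.76
Σ_{i<j} σ_ij = 4.68
σ²_total = 10.76 + 2 × 4.68 = 20.12
α = (k/(k−1))·(1 − sum of item variances/σ²_total) = (6/5)·(1 − 10.76/20.12) = 0.558

coefficient alpha = 0.558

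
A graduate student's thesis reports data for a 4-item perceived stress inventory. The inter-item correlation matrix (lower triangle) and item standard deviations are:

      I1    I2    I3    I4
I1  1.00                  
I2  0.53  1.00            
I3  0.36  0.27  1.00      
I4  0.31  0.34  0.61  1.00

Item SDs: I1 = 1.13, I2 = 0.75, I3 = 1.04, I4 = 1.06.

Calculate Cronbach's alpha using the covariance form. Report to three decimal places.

α = 0.723

Σσ²ᵢ = 1.13² + 0.75² + 1.04² + 1.06² = 4.0446
Covariances σ_ij = r_ij · s_i · s_j:
  σ(I1,I2) = 0.53 × 1.13 × 0.75 = 0.4492
  σ(I1,I3) = 0.36 × 1.13 × 1.04 = 0.4231
  σ(I1,I4) = 0.31 × 1.13 × 1.06 = 0.3713
  σ(I2,I3) = 0.27 × 0.75 × 1.04 = 0.2106
  σ(I2,I4) = 0.34 × 0.75 × 1.06 = 0.2703
  σ(I3,I4) = 0.61 × 1.04 × 1.06 = 0.6725
σ²_T = Σσ²ᵢ + 2·Σσ_ij = 4.0446 + 2 × 2.3970 = 8.8386
α = (4/3)·(1 − 4.0446/8.8386) = 0.723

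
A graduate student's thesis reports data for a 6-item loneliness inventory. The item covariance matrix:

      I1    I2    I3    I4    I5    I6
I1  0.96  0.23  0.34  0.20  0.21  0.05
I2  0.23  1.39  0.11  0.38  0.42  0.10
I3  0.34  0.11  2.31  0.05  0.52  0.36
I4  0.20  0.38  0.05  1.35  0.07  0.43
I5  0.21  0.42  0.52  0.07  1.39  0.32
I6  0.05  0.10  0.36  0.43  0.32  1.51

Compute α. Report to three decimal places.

sum of item variances = 0.96 + 1.39 + 2.31 + 1.35 + 1.39 + 1.51 = 8.91
Sum of the distinct covariances = 3.79
σ²_T = 8.91 + 2 × 3.79 = 16.49
α = (k/(k−1))·(1 − sum of item variances/σ²_T) = (6/5)·(1 − 8.91/16.49) = 0.552

α = 0.552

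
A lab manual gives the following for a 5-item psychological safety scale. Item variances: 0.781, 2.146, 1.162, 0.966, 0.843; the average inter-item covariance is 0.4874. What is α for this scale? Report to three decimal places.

Σσᵢ² = 0.781 + 2.146 + 1.162 + 0.966 + 0.843 = 5.898
Sum of the 10 distinct covariances = 10 × 0.4874 = 4.8740
σ²_T = Σσᵢ² + 2·Σcov = 5.898 + 2 × 4.8740 = 15.6460
α = (5/4)·(1 − 5.898/15.6460) = 0.779

α = 0.779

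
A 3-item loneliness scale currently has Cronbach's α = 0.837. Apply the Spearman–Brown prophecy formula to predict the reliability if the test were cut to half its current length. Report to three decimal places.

Length factor m = 1/2
α' = m·α / (1 − (1−m)·α)
   = 1/2 × 0.837 / (1 − (1 − 1/2) × 0.837)
   = 0.4185 / 0.5815 = 0.720

predicted reliability = 0.720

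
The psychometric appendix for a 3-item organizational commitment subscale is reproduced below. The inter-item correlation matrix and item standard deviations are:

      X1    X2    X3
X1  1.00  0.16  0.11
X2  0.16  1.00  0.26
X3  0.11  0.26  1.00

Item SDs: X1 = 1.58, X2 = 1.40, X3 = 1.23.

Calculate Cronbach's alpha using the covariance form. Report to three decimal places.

Σσ²ᵢ = 1.58² + 1.40² + 1.23² = 5.9693
Covariances σ_ij = r_ij · s_i · s_j:
  σ(X1,X2) = 0.16 × 1.58 × 1.40 = 0.3539
  σ(X1,X3) = 0.11 × 1.58 × 1.23 = 0.2138
  σ(X2,X3) = 0.26 × 1.40 × 1.23 = 0.4477
σ²_T = Σσ²ᵢ + 2·Σσ_ij = 5.9693 + 2 × 1.0154 = 8.0001
α = (3/2)·(1 − 5.9693/8.0001) = 0.381

α = 0.381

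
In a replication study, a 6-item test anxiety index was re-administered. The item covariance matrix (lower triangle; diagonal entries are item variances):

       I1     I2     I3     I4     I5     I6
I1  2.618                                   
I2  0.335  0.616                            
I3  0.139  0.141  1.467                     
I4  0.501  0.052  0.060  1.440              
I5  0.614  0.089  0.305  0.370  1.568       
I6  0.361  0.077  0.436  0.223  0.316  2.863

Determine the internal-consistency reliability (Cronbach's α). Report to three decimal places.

Σσᵢ² = 2.618 + 0.616 + 1.467 + 1.440 + 1.568 + 2.863 = 10.572
Σ_{i<j} σ_ij = 4.019
σ²_T = 10.572 + 2 × 4.019 = 18.610
α = (k/(k−1))·(1 − Σσᵢ²/σ²_T) = (6/5)·(1 − 10.572/18.610) = 0.518

α = 0.518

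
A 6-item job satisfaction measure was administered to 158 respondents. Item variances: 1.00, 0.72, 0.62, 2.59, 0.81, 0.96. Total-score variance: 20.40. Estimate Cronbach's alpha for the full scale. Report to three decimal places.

sum of item variances = 1.00 + 0.72 + 0.62 + 2.59 + 0.81 + 0.96 = 6.70
α = (k/(k−1))·(1 − sum of item variances/σ²_total) = (6/5)·(1 − 6.70/20.40) = 0.806

α = 0.806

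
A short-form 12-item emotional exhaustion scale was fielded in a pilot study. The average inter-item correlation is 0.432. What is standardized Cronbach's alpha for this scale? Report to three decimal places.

α = 0.901

Standardized α = k·r̄ / (1 + (k−1)·r̄) = 12 × 0.432 / (1 + 11 × 0.432)
  = 5.1840 / 5.7520 = 0.901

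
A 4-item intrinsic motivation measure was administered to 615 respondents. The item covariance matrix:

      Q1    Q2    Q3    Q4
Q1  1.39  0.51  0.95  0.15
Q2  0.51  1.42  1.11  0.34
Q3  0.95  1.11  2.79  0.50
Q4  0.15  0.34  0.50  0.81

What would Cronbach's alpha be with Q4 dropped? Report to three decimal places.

Remaining items: Q1, Q2, Q3 (k = 3).
ΣVar(i) = 1.39 + 1.42 + 2.79 = 5.60
σ²_total = 5.60 + 2 × 2.57 = 10.74
α (item deleted) = (3/2)·(1 − 5.60/10.74) = 0.718

α = 0.718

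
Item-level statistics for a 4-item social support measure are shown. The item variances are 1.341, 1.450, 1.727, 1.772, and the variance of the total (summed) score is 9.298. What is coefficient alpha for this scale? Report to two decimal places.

Σσᵢ² = 1.341 + 1.450 + 1.727 + 1.772 = 6.290
α = (k/(k−1))·(1 − Σσᵢ²/σ²_total) = (4/3)·(1 − 6.290/9.298) = 0.43

coefficient alpha = 0.43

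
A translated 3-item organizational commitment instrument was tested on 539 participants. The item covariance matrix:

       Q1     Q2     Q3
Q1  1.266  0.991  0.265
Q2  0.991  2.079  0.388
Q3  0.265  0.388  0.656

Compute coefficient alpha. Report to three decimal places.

α = 0.677

Σσᵢ² = 1.266 + 2.079 + 0.656 = 4.001
Sum of off-diagonal covariances = 1.644
σ²_T = 4.001 + 2 × 1.644 = 7.289
α = (k/(k−1))·(1 − Σσᵢ²/σ²_T) = (3/2)·(1 − 4.001/7.289) = 0.677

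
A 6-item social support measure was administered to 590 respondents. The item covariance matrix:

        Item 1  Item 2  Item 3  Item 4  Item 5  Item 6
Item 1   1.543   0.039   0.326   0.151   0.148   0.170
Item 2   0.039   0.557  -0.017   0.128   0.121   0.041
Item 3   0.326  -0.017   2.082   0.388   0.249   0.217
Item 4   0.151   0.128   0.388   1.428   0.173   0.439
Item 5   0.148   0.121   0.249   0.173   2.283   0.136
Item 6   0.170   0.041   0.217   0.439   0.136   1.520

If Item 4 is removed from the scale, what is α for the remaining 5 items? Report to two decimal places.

Remaining items: Item 1, Item 2, Item 3, Item 5, Item 6 (k = 5).
ΣVar(i) = 1.543 + 0.557 + 2.082 + 2.283 + 1.520 = 7.985
total variance = 7.985 + 2 × 1.430 = 10.845
α (item deleted) = (5/4)·(1 − 7.985/10.845) = 0.33

α = 0.33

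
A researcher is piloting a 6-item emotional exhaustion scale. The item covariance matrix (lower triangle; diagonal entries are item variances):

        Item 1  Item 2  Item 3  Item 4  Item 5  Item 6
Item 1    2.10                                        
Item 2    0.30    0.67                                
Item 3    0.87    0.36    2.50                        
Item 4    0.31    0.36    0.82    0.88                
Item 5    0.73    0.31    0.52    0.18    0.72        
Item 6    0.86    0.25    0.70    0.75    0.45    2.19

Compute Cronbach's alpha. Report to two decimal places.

ΣVar(i) = 2.10 + 0.67 + 2.50 + 0.88 + 0.72 + 2.19 = 9.06
Σ_{i<j} σ_ij = 7.77
σ²_T = 9.06 + 2 × 7.77 = 24.60
α = (k/(k−1))·(1 − ΣVar(i)/σ²_T) = (6/5)·(1 − 9.06/24.60) = 0.76

α = 0.76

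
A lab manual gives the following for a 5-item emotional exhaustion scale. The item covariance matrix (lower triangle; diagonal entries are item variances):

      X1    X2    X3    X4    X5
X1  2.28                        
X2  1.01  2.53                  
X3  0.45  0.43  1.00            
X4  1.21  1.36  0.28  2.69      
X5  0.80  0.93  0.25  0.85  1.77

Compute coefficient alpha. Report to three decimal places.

α = 0.745

Σσ²ᵢ = 2.28 + 2.53 + 1.00 + 2.69 + 1.77 = 10.27
Σ_{i<j} σ_ij = 7.57
total variance = 10.27 + 2 × 7.57 = 25.41
α = (k/(k−1))·(1 − Σσ²ᵢ/total variance) = (5/4)·(1 − 10.27/25.41) = 0.745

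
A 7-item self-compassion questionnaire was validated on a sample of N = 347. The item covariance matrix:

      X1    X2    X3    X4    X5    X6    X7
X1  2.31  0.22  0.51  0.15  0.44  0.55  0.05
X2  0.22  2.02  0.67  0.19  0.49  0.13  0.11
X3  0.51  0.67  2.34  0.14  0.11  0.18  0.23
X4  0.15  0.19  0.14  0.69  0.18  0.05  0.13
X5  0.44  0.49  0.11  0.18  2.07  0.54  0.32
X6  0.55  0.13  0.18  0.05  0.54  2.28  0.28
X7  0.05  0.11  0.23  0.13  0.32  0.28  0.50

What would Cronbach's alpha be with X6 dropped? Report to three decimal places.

Remaining items: X1, X2, X3, X4, X5, X7 (k = 6).
sum of item variances = 2.31 + 2.02 + 2.34 + 0.69 + 2.07 + 0.50 = 9.93
σ²_T = 9.93 + 2 × 3.94 = 17.81
α (item deleted) = (6/5)·(1 − 9.93/17.81) = 0.531

α = 0.531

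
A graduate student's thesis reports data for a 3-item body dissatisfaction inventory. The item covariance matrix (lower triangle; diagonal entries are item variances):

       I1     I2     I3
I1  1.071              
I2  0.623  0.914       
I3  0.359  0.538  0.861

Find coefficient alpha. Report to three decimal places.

α = 0.775

sum of item variances = 1.071 + 0.914 + 0.861 = 2.846
Σ_{i<j} σ_ij = 1.520
Var(T) = 2.846 + 2 × 1.520 = 5.886
α = (k/(k−1))·(1 − sum of item variances/Var(T)) = (3/2)·(1 − 2.846/5.886) = 0.775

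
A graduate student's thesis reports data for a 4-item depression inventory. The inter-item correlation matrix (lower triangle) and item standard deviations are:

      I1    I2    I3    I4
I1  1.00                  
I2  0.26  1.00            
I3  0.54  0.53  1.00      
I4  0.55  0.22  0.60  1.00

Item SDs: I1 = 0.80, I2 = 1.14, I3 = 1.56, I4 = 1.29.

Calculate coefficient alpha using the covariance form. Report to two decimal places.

coefficient alpha = 0.76

Σσ²ᵢ = 0.80² + 1.14² + 1.56² + 1.29² = 6.0373
Covariances σ_ij = r_ij · s_i · s_j:
  σ(I1,I2) = 0.26 × 0.80 × 1.14 = 0.2371
  σ(I1,I3) = 0.54 × 0.80 × 1.56 = 0.6739
  σ(I1,I4) = 0.55 × 0.80 × 1.29 = 0.5676
  σ(I2,I3) = 0.53 × 1.14 × 1.56 = 0.9426
  σ(I2,I4) = 0.22 × 1.14 × 1.29 = 0.3235
  σ(I3,I4) = 0.60 × 1.56 × 1.29 = 1.2074
σ²_T = Σσ²ᵢ + 2·Σσ_ij = 6.0373 + 2 × 3.9521 = 13.9415
α = (4/3)·(1 − 6.0373/13.9415) = 0.76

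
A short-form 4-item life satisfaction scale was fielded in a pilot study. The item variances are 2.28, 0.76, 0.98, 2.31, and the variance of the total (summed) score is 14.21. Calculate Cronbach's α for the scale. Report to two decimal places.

Σσ²ᵢ = 2.28 + 0.76 + 0.98 + 2.31 = 6.33
α = (k/(k−1))·(1 − Σσ²ᵢ/Var(T)) = (4/3)·(1 − 6.33/14.21) = 0.74

Cronbach's α = 0.74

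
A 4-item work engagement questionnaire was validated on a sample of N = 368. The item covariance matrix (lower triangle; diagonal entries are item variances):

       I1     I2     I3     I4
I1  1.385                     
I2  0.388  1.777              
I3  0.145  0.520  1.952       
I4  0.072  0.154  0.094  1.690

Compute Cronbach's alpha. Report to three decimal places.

sum of item variances = 1.385 + 1.777 + 1.952 + 1.690 = 6.804
Sum of off-diagonal covariances = 1.373
total variance = 6.804 + 2 × 1.373 = 9.550
α = (k/(k−1))·(1 − sum of item variances/total variance) = (4/3)·(1 − 6.804/9.550) = 0.383

Cronbach's alpha = 0.383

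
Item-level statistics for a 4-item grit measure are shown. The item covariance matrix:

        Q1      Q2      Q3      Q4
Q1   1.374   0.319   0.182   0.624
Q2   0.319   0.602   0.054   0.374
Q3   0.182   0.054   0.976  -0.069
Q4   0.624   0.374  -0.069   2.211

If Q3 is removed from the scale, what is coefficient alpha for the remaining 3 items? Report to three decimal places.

Remaining items: Q1, Q2, Q4 (k = 3).
Σσ²ᵢ = 1.374 + 0.602 + 2.211 = 4.187
Var(T) = 4.187 + 2 × 1.317 = 6.821
α (item deleted) = (3/2)·(1 − 4.187/6.821) = 0.579

coefficient alpha = 0.579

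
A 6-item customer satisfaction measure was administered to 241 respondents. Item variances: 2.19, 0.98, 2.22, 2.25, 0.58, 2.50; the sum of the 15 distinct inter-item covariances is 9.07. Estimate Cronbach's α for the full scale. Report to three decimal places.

Σσᵢ² = 2.19 + 0.98 + 2.22 + 2.25 + 0.58 + 2.50 = 10.72
Sum of distinct covariances = 9.07
Var(T) = Σσᵢ² + 2·Σcov = 10.72 + 2 × 9.07 = 28.86
α = (6/5)·(1 − 10.72/28.86) = 0.754

Cronbach's α = 0.754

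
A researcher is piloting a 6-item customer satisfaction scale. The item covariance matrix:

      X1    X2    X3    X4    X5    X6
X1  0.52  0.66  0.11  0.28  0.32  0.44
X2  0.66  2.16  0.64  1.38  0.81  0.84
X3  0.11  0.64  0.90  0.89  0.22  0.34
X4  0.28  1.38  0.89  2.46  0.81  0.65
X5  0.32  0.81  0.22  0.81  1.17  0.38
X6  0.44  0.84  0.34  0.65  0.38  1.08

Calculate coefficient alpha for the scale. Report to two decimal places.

ΣVar(i) = 0.52 + 2.16 + 0.90 + 2.46 + 1.17 + 1.08 = 8.29
Σ_{i<j} σ_ij = 8.77
σ²_total = 8.29 + 2 × 8.77 = 25.83
α = (k/(k−1))·(1 − ΣVar(i)/σ²_total) = (6/5)·(1 − 8.29/25.83) = 0.81

coefficient alpha = 0.81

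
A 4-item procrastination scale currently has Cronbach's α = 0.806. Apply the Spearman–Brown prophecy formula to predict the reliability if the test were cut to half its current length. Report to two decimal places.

predicted reliability = 0.68

Length factor m = 1/2
α' = m·α / (1 − (1−m)·α)
   = 1/2 × 0.806 / (1 − (1 − 1/2) × 0.806)
   = 0.4030 / 0.5970 = 0.68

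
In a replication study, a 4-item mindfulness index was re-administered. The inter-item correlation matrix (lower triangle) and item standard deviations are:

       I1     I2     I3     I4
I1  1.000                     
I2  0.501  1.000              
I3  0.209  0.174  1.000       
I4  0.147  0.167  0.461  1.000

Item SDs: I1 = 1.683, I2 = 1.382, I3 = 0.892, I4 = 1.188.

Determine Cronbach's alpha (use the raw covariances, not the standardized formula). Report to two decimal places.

Σσ²ᵢ = 1.683² + 1.382² + 0.892² + 1.188² = 6.9494
Covariances σ_ij = r_ij · s_i · s_j:
  σ(I1,I2) = 0.501 × 1.683 × 1.382 = 1.1653
  σ(I1,I3) = 0.209 × 1.683 × 0.892 = 0.3138
  σ(I1,I4) = 0.147 × 1.683 × 1.188 = 0.2939
  σ(I2,I3) = 0.174 × 1.382 × 0.892 = 0.2145
  σ(I2,I4) = 0.167 × 1.382 × 1.188 = 0.2742
  σ(I3,I4) = 0.461 × 0.892 × 1.188 = 0.4885
σ²_T = Σσ²ᵢ + 2·Σσ_ij = 6.9494 + 2 × 2.7502 = 12.4498
α = (4/3)·(1 − 6.9494/12.4498) = 0.59

Cronbach's alpha = 0.59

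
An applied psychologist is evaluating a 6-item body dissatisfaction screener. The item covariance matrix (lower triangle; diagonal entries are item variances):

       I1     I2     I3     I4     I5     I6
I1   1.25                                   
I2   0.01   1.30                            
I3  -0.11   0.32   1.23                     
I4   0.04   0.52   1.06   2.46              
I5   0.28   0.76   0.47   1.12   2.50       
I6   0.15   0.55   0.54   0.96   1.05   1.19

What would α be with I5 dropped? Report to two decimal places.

α = 0.65

Remaining items: I1, I2, I3, I4, I6 (k = 5).
ΣVar(i) = 1.25 + 1.30 + 1.23 + 2.46 + 1.19 = 7.43
Var(T) = 7.43 + 2 × 4.04 = 15.51
α (item deleted) = (5/4)·(1 − 7.43/15.51) = 0.65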